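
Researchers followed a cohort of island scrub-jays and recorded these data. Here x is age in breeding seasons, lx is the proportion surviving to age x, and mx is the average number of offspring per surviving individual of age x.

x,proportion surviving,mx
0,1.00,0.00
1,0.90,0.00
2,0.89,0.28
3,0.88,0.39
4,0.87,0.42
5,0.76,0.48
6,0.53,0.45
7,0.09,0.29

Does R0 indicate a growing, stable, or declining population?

growing

R0 = Σ lx·mx = 0 + 0 + 0.2492 + 0.3432 + 0.3654 + 0.3648 + 0.2385 + 0.0261 = 1.5872
R0 > 1, so the population is growing.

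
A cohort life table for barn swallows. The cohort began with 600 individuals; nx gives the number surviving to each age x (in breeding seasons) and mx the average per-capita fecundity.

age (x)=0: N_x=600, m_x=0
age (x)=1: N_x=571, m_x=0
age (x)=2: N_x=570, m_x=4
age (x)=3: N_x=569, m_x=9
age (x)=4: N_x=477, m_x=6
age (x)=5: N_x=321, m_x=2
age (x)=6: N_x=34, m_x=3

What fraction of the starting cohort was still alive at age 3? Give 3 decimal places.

0.948

l_3 = n_3/n_0 = 569/600 = 0.948333… → 0.948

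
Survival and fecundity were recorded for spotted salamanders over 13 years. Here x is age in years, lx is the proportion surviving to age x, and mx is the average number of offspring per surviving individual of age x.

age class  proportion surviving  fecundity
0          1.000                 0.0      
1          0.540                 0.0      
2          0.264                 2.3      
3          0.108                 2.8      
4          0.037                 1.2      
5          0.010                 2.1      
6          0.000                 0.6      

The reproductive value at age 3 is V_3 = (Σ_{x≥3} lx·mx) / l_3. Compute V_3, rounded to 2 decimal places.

3.41

lx·mx for x ≥ 3: 0.3024, 0.0444, 0.021, 0 → sum = 0.3678
V_3 = 0.3678 / l_3 = 0.3678 / 0.108 = 3.405556… → 3.41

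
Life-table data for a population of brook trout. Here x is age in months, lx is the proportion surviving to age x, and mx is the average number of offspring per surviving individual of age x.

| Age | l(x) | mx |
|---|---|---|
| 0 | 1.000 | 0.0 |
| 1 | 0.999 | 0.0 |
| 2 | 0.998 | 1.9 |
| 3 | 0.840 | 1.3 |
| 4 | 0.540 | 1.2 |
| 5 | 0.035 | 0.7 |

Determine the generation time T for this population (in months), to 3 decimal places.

2.672

lx·mx: 0, 0, 1.8962, 1.092, 0.648, 0.0245 → R0 = 3.6607
x·lx·mx: 0, 0, 3.7924, 3.276, 2.592, 0.1225 → Σ = 9.7829
T = 9.7829 / 3.6607 = 2.672412… → 2.672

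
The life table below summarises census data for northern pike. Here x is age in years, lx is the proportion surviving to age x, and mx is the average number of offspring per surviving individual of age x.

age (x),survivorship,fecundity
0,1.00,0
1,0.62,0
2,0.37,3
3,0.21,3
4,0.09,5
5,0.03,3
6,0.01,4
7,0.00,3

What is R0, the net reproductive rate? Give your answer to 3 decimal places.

2.320

lx·mx by age: 0, 0, 1.11, 0.63, 0.45, 0.09, 0.04, 0
R0 = Σ lx·mx = 2.32 → 2.320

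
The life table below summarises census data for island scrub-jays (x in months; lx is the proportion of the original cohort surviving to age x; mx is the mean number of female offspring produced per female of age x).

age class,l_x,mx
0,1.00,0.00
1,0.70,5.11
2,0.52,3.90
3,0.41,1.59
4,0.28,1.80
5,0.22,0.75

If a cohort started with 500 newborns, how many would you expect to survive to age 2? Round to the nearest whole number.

Expected survivors = N0 · l_2 = 500 × 0.52 = 260 → 260

260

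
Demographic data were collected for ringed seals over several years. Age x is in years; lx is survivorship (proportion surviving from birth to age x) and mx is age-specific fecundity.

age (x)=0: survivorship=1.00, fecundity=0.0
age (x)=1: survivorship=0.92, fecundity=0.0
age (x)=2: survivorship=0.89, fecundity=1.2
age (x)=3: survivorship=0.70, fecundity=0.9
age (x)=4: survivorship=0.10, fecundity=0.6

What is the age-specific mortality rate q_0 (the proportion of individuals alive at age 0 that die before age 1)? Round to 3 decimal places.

q_0 = (l_0 − l_1) / l_0 = (1 − 0.92) / 1
     = 0.08 / 1 = 0.08 → 0.080

0.080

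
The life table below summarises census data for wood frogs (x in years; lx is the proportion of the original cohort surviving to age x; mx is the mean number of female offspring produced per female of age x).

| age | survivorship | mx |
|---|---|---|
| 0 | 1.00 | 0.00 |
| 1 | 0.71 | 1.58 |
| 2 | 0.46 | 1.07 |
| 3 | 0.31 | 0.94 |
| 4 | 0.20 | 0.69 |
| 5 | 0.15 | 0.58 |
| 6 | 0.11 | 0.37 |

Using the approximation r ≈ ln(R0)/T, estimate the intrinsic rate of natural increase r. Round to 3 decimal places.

0.400

R0 = Σ lx·mx = 0 + 1.1218 + 0.4922 + 0.2914 + 0.138 + 0.087 + 0.0407 = 2.1711
Σ x·lx·mx = 4.2116; T = 4.2116/2.1711 = 1.93985…
r ≈ ln(R0)/T = ln(2.1711)/1.93985… = 0.39964… → 0.400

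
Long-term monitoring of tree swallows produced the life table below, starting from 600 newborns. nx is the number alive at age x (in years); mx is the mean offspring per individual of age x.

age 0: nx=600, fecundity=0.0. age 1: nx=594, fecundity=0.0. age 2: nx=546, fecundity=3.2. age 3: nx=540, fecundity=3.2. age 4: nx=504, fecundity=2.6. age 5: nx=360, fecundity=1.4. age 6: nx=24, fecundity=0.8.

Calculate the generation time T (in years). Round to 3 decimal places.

lx = nx/n0 = nx/600: 1, 0.99, 0.91, 0.9, 0.84, 0.6, 0.04
lx·mx: 0, 0, 2.912, 2.88, 2.184, 0.84, 0.032 → R0 = 8.848
x·lx·mx: 0, 0, 5.824, 8.64, 8.736, 4.2, 0.192 → Σ = 27.592
T = 27.592 / 8.848 = 3.118445… → 3.118

3.118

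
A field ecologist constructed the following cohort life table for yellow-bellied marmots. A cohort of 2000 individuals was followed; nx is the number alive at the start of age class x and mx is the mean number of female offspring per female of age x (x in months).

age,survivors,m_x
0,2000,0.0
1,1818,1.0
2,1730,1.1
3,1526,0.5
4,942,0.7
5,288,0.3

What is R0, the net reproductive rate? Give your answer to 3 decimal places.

lx = nx/n0 = nx/2000: 1, 0.909, 0.865, 0.763, 0.471, 0.144
lx·mx by age: 0, 0.909, 0.9515, 0.3815, 0.3297, 0.0432
R0 = Σ lx·mx = 2.6149 → 2.615

2.615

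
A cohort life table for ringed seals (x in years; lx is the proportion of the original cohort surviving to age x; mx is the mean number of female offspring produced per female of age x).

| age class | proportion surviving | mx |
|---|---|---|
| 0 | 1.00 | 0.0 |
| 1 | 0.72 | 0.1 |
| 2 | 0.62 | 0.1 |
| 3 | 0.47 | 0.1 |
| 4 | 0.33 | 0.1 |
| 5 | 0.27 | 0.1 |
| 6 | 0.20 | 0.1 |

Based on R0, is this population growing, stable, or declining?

R0 = Σ lx·mx = 0 + 0.072 + 0.062 + 0.047 + 0.033 + 0.027 + 0.02 = 0.261
R0 < 1, so the population is declining.

declining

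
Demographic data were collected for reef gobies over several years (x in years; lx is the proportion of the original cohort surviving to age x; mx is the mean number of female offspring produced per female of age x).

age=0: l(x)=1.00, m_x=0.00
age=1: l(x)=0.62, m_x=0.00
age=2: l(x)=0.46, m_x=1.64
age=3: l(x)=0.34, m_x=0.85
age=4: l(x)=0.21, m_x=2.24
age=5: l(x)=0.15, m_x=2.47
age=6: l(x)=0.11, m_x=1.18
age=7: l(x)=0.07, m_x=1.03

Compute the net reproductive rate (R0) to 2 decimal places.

2.09

lx·mx by age: 0, 0, 0.7544, 0.289, 0.4704, 0.3705, 0.1298, 0.0721
R0 = Σ lx·mx = 2.0862 → 2.09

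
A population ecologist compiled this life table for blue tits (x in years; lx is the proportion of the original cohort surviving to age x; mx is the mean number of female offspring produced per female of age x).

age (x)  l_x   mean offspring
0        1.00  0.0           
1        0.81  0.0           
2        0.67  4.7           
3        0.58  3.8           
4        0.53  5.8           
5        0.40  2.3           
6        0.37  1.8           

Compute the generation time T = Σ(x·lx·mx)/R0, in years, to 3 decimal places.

3.376

lx·mx: 0, 0, 3.149, 2.204, 3.074, 0.92, 0.666 → R0 = 10.013
x·lx·mx: 0, 0, 6.298, 6.612, 12.296, 4.6, 3.996 → Σ = 33.802
T = 33.802 / 10.013 = 3.375811… → 3.376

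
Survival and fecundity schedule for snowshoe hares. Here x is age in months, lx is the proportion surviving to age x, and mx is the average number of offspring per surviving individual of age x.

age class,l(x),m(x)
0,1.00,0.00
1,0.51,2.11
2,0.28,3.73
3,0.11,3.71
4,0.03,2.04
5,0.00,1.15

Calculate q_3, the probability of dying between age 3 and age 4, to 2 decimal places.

q_3 = (l_3 − l_4) / l_3 = (0.11 − 0.03) / 0.11
     = 0.08 / 0.11 = 0.727273… → 0.73

0.73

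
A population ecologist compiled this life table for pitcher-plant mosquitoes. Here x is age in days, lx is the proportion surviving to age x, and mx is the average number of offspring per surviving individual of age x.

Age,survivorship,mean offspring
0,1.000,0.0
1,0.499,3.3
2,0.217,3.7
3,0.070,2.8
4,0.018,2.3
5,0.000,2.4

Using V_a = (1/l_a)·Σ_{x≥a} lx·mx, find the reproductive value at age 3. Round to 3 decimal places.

lx·mx for x ≥ 3: 0.196, 0.0414, 0 → sum = 0.2374
V_3 = 0.2374 / l_3 = 0.2374 / 0.07 = 3.391429… → 3.391

3.391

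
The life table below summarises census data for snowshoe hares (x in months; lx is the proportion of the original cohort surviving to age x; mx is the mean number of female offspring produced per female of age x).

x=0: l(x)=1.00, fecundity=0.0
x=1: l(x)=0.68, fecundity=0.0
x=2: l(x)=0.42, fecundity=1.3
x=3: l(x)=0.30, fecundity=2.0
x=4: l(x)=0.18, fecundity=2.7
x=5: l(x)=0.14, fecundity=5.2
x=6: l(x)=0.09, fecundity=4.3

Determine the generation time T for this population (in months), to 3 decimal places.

lx·mx: 0, 0, 0.546, 0.6, 0.486, 0.728, 0.387 → R0 = 2.747
x·lx·mx: 0, 0, 1.092, 1.8, 1.944, 3.64, 2.322 → Σ = 10.798
T = 10.798 / 2.747 = 3.930834… → 3.931

3.931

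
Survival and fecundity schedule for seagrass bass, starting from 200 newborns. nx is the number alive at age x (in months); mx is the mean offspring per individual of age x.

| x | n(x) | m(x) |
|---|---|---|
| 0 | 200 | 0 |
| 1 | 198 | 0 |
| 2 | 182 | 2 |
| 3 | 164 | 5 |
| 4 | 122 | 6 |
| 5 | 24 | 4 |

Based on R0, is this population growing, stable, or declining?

growing

lx = nx/n0 = nx/200: 1, 0.99, 0.91, 0.82, 0.61, 0.12
R0 = Σ lx·mx = 0 + 0 + 1.82 + 4.1 + 3.66 + 0.48 = 10.06
R0 > 1, so the population is growing.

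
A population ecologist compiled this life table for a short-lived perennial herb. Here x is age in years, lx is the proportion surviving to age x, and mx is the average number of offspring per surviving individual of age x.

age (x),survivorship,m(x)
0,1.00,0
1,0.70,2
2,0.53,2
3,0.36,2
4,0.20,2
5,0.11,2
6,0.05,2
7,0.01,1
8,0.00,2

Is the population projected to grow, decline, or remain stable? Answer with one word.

R0 = Σ lx·mx = 0 + 1.4 + 1.06 + 0.72 + 0.4 + 0.22 + 0.1 + 0.01 + 0 = 3.91
R0 > 1, so the population is growing.

growing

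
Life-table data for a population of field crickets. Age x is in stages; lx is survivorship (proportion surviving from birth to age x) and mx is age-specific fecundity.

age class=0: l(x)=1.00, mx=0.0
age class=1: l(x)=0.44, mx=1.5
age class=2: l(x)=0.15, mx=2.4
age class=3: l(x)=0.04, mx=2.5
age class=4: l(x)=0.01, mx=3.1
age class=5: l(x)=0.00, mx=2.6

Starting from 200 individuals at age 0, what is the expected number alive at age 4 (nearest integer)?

Expected survivors = N0 · l_4 = 200 × 0.01 = 2 → 2

2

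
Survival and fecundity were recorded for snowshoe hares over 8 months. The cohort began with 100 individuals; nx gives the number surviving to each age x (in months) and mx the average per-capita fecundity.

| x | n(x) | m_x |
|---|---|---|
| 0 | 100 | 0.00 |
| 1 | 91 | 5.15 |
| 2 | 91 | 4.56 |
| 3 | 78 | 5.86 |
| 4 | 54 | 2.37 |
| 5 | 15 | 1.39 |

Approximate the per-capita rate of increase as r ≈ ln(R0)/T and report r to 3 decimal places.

1.224

lx = nx/n0 = nx/100: 1, 0.91, 0.91, 0.78, 0.54, 0.15
R0 = Σ lx·mx = 0 + 4.6865 + 4.1496 + 4.5708 + 1.2798 + 0.2085 = 14.8952
Σ x·lx·mx = 32.8598; T = 32.8598/14.8952 = 2.20607…
r ≈ ln(R0)/T = ln(14.8952)/2.20607… = 1.22437… → 1.224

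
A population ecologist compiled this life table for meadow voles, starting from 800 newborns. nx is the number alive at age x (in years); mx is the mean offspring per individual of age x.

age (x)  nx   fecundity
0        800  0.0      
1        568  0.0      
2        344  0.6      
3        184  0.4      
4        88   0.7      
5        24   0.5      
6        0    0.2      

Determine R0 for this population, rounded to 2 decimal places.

0.44

lx = nx/n0 = nx/800: 1, 0.71, 0.43, 0.23, 0.11, 0.03, 0
lx·mx by age: 0, 0, 0.258, 0.092, 0.077, 0.015, 0
R0 = Σ lx·mx = 0.442 → 0.44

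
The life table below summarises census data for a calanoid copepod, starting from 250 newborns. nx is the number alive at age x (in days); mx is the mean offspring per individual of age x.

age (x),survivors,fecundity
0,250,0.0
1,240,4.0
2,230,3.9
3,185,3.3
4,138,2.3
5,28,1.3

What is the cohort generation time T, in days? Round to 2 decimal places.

lx = nx/n0 = nx/250: 1, 0.96, 0.92, 0.74, 0.552, 0.112
lx·mx: 0, 3.84, 3.588, 2.442, 1.2696, 0.1456 → R0 = 11.2852
x·lx·mx: 0, 3.84, 7.176, 7.326, 5.0784, 0.728 → Σ = 24.1484
T = 24.1484 / 11.2852 = 2.139829… → 2.14

2.14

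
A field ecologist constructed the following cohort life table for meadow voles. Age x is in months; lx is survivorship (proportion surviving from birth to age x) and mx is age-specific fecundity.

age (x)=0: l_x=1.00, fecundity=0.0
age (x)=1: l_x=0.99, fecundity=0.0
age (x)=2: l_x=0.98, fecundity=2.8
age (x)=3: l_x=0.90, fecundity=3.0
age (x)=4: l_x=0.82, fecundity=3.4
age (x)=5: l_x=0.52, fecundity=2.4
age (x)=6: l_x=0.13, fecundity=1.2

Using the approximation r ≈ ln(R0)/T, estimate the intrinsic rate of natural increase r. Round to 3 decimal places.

R0 = Σ lx·mx = 0 + 0 + 2.744 + 2.7 + 2.788 + 1.248 + 0.156 = 9.636
Σ x·lx·mx = 31.916; T = 31.916/9.636 = 3.31216…
r ≈ ln(R0)/T = ln(9.636)/3.31216… = 0.684… → 0.684

0.684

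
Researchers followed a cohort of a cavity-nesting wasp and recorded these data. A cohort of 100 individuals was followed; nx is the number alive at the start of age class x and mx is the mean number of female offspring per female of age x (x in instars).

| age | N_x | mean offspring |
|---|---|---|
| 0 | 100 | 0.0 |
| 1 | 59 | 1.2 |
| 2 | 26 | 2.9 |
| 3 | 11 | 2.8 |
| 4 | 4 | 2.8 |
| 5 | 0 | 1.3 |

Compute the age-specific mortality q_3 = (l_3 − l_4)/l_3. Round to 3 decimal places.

0.636

lx = nx/n0 = nx/100: 1, 0.59, 0.26, 0.11, 0.04, 0
q_3 = (l_3 − l_4) / l_3 = (0.11 − 0.04) / 0.11
     = 0.07 / 0.11 = 0.636364… → 0.636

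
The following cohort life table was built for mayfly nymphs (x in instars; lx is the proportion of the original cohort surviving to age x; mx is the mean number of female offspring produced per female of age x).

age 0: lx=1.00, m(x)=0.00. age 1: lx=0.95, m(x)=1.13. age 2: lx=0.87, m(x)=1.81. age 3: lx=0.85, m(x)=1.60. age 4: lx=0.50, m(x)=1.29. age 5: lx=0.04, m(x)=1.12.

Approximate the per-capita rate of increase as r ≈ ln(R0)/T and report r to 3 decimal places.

0.654

R0 = Σ lx·mx = 0 + 1.0735 + 1.5747 + 1.36 + 0.645 + 0.0448 = 4.698
Σ x·lx·mx = 11.1069; T = 11.1069/4.698 = 2.36418…
r ≈ ln(R0)/T = ln(4.698)/2.36418… = 0.65441… → 0.654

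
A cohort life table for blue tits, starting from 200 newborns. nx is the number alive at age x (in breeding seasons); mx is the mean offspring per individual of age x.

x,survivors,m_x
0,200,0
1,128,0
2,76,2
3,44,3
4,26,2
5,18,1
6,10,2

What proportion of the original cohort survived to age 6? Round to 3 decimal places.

l_6 = n_6/n_0 = 10/200 = 0.05 → 0.050

0.050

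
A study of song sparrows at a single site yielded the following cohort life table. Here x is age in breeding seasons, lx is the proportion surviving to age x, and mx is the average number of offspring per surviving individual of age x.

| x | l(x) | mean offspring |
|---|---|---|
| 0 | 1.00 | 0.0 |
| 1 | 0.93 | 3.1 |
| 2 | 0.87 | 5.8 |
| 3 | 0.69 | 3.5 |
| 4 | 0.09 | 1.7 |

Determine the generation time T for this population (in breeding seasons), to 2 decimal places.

1.98

lx·mx: 0, 2.883, 5.046, 2.415, 0.153 → R0 = 10.497
x·lx·mx: 0, 2.883, 10.092, 7.245, 0.612 → Σ = 20.832
T = 20.832 / 10.497 = 1.984567… → 1.98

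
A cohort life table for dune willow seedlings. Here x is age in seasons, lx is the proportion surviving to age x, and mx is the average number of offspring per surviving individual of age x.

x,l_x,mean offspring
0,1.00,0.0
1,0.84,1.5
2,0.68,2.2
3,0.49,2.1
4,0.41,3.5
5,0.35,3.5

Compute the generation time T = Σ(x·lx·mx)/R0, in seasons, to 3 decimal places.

lx·mx: 0, 1.26, 1.496, 1.029, 1.435, 1.225 → R0 = 6.445
x·lx·mx: 0, 1.26, 2.992, 3.087, 5.74, 6.125 → Σ = 19.204
T = 19.204 / 6.445 = 2.979674… → 2.980

2.980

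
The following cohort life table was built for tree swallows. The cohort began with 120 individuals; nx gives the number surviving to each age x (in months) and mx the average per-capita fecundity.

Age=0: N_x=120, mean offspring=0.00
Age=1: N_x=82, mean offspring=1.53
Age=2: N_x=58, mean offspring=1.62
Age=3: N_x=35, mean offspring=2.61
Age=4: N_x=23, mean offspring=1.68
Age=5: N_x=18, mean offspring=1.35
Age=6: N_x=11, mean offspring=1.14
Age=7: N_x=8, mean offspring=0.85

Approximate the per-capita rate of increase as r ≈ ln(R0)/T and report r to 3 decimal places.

0.473

lx = nx/n0 = nx/120: 1, 0.68333…, 0.48333…, 0.29167…, 0.19167…, 0.15, 0.09167…, 0.06667…
R0 = Σ lx·mx = 0 + 1.0455… + 0.783… + 0.76125… + 0.322… + 0.2025 + 0.1045… + 0.05667… = 3.275417…
Σ x·lx·mx = 8.219417…; T = 8.219417…/3.275417… = 2.50943…
r ≈ ln(R0)/T = ln(3.275417…)/2.50943… = 0.4728… → 0.473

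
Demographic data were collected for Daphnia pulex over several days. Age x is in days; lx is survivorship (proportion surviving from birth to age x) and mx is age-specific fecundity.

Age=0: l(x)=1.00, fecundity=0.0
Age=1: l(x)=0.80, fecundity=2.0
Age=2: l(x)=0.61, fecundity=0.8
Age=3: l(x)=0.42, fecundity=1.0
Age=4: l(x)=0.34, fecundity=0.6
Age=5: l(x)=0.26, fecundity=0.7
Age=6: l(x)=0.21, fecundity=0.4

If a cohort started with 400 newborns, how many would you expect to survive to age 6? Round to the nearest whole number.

84

Expected survivors = N0 · l_6 = 400 × 0.21 = 84 → 84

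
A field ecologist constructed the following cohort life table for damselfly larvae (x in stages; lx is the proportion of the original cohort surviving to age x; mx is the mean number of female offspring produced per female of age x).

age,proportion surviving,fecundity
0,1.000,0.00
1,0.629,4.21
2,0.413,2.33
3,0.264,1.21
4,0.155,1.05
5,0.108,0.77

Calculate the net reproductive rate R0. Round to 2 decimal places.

lx·mx by age: 0, 2.64809, 0.96229, 0.31944, 0.16275, 0.08316
R0 = Σ lx·mx = 4.17573 → 4.18

4.18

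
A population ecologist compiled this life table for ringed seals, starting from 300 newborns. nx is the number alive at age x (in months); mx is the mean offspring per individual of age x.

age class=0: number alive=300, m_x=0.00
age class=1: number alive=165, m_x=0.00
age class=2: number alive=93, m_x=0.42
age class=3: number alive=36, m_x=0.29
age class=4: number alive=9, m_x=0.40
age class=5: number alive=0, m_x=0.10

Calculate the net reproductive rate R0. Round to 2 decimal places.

0.18

lx = nx/n0 = nx/300: 1, 0.55, 0.31, 0.12, 0.03, 0
lx·mx by age: 0, 0, 0.1302, 0.0348, 0.012, 0
R0 = Σ lx·mx = 0.177 → 0.18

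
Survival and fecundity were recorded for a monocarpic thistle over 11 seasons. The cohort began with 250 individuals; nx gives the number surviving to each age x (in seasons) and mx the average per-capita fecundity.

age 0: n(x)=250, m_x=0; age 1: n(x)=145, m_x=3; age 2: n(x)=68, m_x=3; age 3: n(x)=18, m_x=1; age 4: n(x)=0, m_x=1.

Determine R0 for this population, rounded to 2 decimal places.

2.63

lx = nx/n0 = nx/250: 1, 0.58, 0.272, 0.072, 0
lx·mx by age: 0, 1.74, 0.816, 0.072, 0
R0 = Σ lx·mx = 2.628 → 2.63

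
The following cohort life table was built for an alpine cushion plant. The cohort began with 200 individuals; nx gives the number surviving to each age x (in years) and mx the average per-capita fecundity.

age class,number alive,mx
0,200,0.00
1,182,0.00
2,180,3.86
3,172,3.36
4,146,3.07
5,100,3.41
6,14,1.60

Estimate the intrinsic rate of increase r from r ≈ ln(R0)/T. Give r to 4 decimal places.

0.7232

lx = nx/n0 = nx/200: 1, 0.91, 0.9, 0.86, 0.73, 0.5, 0.07
R0 = Σ lx·mx = 0 + 0 + 3.474 + 2.8896 + 2.2411 + 1.705 + 0.112 = 10.4217
Σ x·lx·mx = 33.7782; T = 33.7782/10.4217 = 3.24114…
r ≈ ln(R0)/T = ln(10.4217)/3.24114… = 0.723168… → 0.7232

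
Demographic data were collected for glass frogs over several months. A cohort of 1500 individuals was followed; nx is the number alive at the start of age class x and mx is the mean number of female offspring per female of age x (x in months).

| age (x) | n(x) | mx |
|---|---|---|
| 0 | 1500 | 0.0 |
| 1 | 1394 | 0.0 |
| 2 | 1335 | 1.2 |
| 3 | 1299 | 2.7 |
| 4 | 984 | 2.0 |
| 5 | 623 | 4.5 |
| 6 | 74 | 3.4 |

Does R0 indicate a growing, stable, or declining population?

growing

lx = nx/n0 = nx/1500: 1, 0.92933…, 0.89, 0.866, 0.656, 0.41533…, 0.04933…
R0 = Σ lx·mx = 0 + 0 + 1.068 + 2.3382 + 1.312 + 1.869… + 0.167733… = 6.754933…
R0 > 1, so the population is growing.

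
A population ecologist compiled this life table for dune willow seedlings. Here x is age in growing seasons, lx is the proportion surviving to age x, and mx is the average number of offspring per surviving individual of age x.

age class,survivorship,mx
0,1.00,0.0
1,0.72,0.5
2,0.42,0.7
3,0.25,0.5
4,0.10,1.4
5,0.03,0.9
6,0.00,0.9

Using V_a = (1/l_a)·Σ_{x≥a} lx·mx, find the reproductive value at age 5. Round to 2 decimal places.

0.90

lx·mx for x ≥ 5: 0.027, 0 → sum = 0.027
V_5 = 0.027 / l_5 = 0.027 / 0.03 = 0.9 → 0.90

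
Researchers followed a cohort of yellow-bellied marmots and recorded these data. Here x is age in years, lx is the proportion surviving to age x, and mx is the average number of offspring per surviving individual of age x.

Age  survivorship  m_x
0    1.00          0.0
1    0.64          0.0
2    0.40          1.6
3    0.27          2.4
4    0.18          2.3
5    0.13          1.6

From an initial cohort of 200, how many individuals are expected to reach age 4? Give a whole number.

36

Expected survivors = N0 · l_4 = 200 × 0.18 = 36 → 36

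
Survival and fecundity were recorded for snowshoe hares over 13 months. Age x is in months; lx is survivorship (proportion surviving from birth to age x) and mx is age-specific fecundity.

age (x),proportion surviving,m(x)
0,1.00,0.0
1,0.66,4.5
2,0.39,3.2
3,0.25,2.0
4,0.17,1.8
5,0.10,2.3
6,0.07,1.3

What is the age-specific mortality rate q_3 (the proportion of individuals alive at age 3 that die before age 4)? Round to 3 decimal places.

0.320

q_3 = (l_3 − l_4) / l_3 = (0.25 − 0.17) / 0.25
     = 0.08 / 0.25 = 0.32 → 0.320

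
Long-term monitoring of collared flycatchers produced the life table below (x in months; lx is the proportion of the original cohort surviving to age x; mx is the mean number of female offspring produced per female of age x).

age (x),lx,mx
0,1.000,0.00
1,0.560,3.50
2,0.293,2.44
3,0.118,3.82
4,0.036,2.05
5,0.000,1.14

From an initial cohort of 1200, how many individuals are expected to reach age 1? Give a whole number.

672

Expected survivors = N0 · l_1 = 1200 × 0.560 = 672 → 672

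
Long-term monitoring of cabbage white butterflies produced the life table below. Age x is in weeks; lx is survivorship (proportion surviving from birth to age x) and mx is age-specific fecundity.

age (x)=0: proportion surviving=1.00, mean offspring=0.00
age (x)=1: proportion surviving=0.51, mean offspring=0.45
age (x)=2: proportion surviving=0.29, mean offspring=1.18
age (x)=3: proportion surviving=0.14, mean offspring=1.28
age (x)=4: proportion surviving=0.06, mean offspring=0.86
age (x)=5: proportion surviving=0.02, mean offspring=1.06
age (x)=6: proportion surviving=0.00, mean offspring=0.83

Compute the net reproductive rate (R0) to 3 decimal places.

lx·mx by age: 0, 0.2295, 0.3422, 0.1792, 0.0516, 0.0212, 0
R0 = Σ lx·mx = 0.8237 → 0.824

0.824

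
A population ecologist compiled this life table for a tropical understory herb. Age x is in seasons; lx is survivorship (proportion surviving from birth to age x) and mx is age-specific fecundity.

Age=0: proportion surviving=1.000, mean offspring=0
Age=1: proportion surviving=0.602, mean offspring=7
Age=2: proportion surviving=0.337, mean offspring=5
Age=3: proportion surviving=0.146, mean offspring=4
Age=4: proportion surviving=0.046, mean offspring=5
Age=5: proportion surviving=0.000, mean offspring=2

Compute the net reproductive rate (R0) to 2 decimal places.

lx·mx by age: 0, 4.214, 1.685, 0.584, 0.23, 0
R0 = Σ lx·mx = 6.713 → 6.71

6.71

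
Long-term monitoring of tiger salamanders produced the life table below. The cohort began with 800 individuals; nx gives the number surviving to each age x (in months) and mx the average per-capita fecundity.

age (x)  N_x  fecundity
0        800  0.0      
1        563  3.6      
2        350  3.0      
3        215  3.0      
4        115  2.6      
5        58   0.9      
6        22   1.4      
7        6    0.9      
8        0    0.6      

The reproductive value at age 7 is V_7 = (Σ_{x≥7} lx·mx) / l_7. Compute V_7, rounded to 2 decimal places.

0.90

lx = nx/n0 = nx/800: 1, 0.70375, 0.4375, 0.26875, 0.14375, 0.0725, 0.0275, 0.0075, 0
lx·mx for x ≥ 7: 0.00675, 0 → sum = 0.00675
V_7 = 0.00675 / l_7 = 0.00675 / 0.0075 = 0.9 → 0.90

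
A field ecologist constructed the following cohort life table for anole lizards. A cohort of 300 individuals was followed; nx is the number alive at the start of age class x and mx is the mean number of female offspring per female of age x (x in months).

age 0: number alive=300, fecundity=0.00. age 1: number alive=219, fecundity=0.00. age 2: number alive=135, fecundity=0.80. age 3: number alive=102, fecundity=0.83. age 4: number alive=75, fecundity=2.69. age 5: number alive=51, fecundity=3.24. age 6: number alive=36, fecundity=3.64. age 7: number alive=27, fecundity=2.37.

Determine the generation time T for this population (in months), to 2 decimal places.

4.42

lx = nx/n0 = nx/300: 1, 0.73, 0.45, 0.34, 0.25, 0.17, 0.12, 0.09
lx·mx: 0, 0, 0.36, 0.2822, 0.6725, 0.5508, 0.4368, 0.2133 → R0 = 2.5156
x·lx·mx: 0, 0, 0.72, 0.8466, 2.69, 2.754, 2.6208, 1.4931 → Σ = 11.1245
T = 11.1245 / 2.5156 = 4.422205… → 4.42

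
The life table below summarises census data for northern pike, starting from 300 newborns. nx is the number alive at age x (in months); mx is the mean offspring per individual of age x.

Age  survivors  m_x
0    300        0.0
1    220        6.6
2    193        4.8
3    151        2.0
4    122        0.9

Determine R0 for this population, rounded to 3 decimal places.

9.301

lx = nx/n0 = nx/300: 1, 0.73333…, 0.64333…, 0.50333…, 0.40667…
lx·mx by age: 0, 4.84…, 3.088…, 1.006667…, 0.366…
R0 = Σ lx·mx = 9.300667… → 9.301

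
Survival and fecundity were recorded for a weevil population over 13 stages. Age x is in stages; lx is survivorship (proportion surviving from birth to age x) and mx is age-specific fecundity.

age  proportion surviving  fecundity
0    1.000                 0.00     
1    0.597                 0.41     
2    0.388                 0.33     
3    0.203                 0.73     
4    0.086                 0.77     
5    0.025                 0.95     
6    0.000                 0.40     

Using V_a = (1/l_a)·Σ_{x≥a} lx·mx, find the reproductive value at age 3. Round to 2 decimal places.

1.17

lx·mx for x ≥ 3: 0.14819, 0.06622, 0.02375, 0 → sum = 0.23816
V_3 = 0.23816 / l_3 = 0.23816 / 0.203 = 1.173202… → 1.17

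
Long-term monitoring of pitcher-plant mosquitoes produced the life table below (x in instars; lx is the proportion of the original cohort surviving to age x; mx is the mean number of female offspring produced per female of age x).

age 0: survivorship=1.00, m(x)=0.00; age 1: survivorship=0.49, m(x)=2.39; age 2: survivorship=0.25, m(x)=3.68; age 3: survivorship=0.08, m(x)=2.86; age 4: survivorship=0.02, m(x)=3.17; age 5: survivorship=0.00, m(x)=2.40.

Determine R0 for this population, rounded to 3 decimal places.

2.383

lx·mx by age: 0, 1.1711, 0.92, 0.2288, 0.0634, 0
R0 = Σ lx·mx = 2.3833 → 2.383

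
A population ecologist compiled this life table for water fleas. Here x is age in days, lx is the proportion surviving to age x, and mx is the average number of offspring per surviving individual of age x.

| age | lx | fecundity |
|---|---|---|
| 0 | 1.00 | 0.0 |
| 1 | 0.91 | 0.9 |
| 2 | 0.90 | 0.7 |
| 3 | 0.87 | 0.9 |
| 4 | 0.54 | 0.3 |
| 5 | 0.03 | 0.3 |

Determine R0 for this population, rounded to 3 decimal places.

2.403

lx·mx by age: 0, 0.819, 0.63, 0.783, 0.162, 0.009
R0 = Σ lx·mx = 2.403 → 2.403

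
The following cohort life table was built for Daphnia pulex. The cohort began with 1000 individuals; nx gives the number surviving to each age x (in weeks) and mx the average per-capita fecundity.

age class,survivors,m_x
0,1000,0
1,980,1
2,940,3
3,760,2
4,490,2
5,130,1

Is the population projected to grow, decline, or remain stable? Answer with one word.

lx = nx/n0 = nx/1000: 1, 0.98, 0.94, 0.76, 0.49, 0.13
R0 = Σ lx·mx = 0 + 0.98 + 2.82 + 1.52 + 0.98 + 0.13 = 6.43
R0 > 1, so the population is growing.

growing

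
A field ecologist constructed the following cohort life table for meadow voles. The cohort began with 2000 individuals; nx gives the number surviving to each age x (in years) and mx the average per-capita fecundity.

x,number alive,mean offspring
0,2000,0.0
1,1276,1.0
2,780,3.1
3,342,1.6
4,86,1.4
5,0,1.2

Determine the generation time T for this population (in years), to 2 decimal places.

1.89

lx = nx/n0 = nx/2000: 1, 0.638, 0.39, 0.171, 0.043, 0
lx·mx: 0, 0.638, 1.209, 0.2736, 0.0602, 0 → R0 = 2.1808
x·lx·mx: 0, 0.638, 2.418, 0.8208, 0.2408, 0 → Σ = 4.1176
T = 4.1176 / 2.1808 = 1.888114… → 1.89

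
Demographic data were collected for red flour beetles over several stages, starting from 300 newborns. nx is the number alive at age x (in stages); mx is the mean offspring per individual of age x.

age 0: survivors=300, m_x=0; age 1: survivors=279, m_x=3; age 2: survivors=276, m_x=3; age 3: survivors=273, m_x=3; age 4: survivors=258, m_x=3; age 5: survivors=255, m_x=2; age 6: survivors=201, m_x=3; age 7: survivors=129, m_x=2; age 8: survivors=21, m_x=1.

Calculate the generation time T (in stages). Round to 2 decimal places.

lx = nx/n0 = nx/300: 1, 0.93, 0.92, 0.91, 0.86, 0.85, 0.67, 0.43, 0.07
lx·mx: 0, 2.79, 2.76, 2.73, 2.58, 1.7, 2.01, 0.86, 0.07 → R0 = 15.5
x·lx·mx: 0, 2.79, 5.52, 8.19, 10.32, 8.5, 12.06, 6.02, 0.56 → Σ = 53.96
T = 53.96 / 15.5 = 3.48129… → 3.48

3.48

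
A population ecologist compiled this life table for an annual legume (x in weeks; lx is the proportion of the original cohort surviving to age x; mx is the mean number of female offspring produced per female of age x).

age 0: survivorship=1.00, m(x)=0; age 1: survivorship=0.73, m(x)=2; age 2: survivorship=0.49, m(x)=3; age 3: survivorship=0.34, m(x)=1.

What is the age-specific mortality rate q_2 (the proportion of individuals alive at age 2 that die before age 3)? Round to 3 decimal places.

q_2 = (l_2 − l_3) / l_2 = (0.49 − 0.34) / 0.49
     = 0.15 / 0.49 = 0.306122… → 0.306

0.306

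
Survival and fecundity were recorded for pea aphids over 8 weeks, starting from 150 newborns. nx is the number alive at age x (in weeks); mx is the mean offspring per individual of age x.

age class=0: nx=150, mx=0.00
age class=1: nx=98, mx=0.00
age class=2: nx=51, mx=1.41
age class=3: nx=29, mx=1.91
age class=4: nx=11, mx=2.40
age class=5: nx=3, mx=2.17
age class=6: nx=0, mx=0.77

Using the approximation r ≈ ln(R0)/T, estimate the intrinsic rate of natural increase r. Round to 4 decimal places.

lx = nx/n0 = nx/150: 1, 0.65333…, 0.34, 0.19333…, 0.07333…, 0.02, 0
R0 = Σ lx·mx = 0 + 0 + 0.4794 + 0.36927… + 0.176… + 0.0434 + 0 = 1.068067…
Σ x·lx·mx = 2.9876…; T = 2.9876…/1.068067… = 2.7972…
r ≈ ln(R0)/T = ln(1.068067…)/2.7972… = 0.023541… → 0.0235

0.0235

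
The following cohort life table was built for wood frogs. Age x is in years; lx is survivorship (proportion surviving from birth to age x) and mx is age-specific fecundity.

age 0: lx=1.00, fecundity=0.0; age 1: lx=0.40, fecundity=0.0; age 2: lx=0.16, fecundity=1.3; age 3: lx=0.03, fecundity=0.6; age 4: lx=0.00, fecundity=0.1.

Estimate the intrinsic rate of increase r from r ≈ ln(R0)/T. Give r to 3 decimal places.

R0 = Σ lx·mx = 0 + 0 + 0.208 + 0.018 + 0 = 0.226
Σ x·lx·mx = 0.47; T = 0.47/0.226 = 2.07965…
r ≈ ln(R0)/T = ln(0.226)/2.07965… = -0.71513… → -0.715

-0.715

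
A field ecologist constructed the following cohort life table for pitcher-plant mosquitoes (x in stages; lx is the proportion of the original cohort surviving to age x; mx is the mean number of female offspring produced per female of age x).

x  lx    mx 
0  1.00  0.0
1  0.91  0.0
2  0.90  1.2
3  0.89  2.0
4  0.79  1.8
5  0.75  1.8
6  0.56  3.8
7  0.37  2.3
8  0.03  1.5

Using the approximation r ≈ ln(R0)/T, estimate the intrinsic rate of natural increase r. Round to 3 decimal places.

R0 = Σ lx·mx = 0 + 0 + 1.08 + 1.78 + 1.422 + 1.35 + 2.128 + 0.851 + 0.045 = 8.656
Σ x·lx·mx = 39.023; T = 39.023/8.656 = 4.5082…
r ≈ ln(R0)/T = ln(8.656)/4.5082… = 0.47874… → 0.479

0.479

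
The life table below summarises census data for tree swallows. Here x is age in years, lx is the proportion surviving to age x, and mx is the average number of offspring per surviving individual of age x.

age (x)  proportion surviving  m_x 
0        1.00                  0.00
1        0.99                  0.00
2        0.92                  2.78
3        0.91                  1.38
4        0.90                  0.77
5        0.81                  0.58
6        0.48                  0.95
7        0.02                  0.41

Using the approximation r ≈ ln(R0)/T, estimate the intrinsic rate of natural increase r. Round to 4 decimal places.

0.5486

R0 = Σ lx·mx = 0 + 0 + 2.5576 + 1.2558 + 0.693 + 0.4698 + 0.456 + 0.0082 = 5.4404
Σ x·lx·mx = 16.797; T = 16.797/5.4404 = 3.08746…
r ≈ ln(R0)/T = ln(5.4404)/3.08746… = 0.548624… → 0.5486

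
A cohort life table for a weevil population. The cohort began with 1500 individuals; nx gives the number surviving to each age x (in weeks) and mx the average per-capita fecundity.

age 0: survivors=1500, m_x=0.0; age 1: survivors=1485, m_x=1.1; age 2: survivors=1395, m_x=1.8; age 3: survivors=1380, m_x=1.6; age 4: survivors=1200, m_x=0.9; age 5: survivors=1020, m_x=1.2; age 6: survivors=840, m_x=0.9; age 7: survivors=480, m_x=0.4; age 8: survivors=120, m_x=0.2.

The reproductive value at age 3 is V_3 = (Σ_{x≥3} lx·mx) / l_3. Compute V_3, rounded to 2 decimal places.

lx = nx/n0 = nx/1500: 1, 0.99, 0.93, 0.92, 0.8, 0.68, 0.56, 0.32, 0.08
lx·mx for x ≥ 3: 1.472, 0.72, 0.816, 0.504, 0.128, 0.016 → sum = 3.656
V_3 = 3.656 / l_3 = 3.656 / 0.92 = 3.973913… → 3.97

3.97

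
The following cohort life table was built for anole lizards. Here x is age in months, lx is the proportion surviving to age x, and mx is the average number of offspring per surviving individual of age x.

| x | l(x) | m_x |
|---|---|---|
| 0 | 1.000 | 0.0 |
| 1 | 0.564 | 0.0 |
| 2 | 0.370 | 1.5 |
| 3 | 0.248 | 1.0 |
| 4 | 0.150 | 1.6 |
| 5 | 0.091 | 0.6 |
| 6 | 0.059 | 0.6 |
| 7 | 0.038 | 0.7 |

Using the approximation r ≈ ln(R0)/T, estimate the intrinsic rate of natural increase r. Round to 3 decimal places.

0.049

R0 = Σ lx·mx = 0 + 0 + 0.555 + 0.248 + 0.24 + 0.0546 + 0.0354 + 0.0266 = 1.1596
Σ x·lx·mx = 3.4856; T = 3.4856/1.1596 = 3.00586…
r ≈ ln(R0)/T = ln(1.1596)/3.00586… = 0.04926… → 0.049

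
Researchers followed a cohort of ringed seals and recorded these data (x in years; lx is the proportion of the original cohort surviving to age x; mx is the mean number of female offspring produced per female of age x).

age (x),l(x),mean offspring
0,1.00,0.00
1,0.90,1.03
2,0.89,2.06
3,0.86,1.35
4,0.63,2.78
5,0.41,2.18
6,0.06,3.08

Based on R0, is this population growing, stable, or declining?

growing

R0 = Σ lx·mx = 0 + 0.927 + 1.8334 + 1.161 + 1.7514 + 0.8938 + 0.1848 = 6.7514
R0 > 1, so the population is growing.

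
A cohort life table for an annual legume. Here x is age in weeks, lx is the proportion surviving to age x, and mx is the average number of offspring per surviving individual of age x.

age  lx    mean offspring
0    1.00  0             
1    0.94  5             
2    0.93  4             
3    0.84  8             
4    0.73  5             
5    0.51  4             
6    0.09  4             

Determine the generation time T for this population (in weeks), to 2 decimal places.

2.80

lx·mx: 0, 4.7, 3.72, 6.72, 3.65, 2.04, 0.36 → R0 = 21.19
x·lx·mx: 0, 4.7, 7.44, 20.16, 14.6, 10.2, 2.16 → Σ = 59.26
T = 59.26 / 21.19 = 2.796602… → 2.80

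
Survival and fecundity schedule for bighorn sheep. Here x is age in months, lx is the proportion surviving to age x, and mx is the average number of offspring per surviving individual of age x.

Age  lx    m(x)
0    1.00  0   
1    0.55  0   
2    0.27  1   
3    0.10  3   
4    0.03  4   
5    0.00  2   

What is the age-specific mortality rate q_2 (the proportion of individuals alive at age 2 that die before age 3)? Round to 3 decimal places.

q_2 = (l_2 − l_3) / l_2 = (0.27 − 0.1) / 0.27
     = 0.17 / 0.27 = 0.62963… → 0.630

0.630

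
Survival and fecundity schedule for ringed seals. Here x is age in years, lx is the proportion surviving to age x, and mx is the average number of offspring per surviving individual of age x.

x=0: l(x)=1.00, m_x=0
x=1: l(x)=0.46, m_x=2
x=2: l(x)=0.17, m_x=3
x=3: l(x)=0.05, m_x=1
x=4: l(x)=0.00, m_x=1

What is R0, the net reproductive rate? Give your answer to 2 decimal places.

lx·mx by age: 0, 0.92, 0.51, 0.05, 0
R0 = Σ lx·mx = 1.48 → 1.48

1.48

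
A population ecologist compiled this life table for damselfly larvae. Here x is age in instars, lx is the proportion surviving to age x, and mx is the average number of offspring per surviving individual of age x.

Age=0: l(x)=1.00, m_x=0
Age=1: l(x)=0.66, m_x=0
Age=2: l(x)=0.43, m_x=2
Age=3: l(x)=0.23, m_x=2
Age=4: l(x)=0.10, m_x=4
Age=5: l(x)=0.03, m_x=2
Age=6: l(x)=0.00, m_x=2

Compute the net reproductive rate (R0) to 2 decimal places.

lx·mx by age: 0, 0, 0.86, 0.46, 0.4, 0.06, 0
R0 = Σ lx·mx = 1.78 → 1.78

1.78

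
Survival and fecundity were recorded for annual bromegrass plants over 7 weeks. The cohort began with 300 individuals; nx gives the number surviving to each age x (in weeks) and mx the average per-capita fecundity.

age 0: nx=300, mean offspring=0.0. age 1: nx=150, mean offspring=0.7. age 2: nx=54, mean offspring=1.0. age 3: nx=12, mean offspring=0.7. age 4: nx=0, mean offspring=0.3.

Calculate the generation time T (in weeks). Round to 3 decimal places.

lx = nx/n0 = nx/300: 1, 0.5, 0.18, 0.04, 0
lx·mx: 0, 0.35, 0.18, 0.028, 0 → R0 = 0.558
x·lx·mx: 0, 0.35, 0.36, 0.084, 0 → Σ = 0.794
T = 0.794 / 0.558 = 1.422939… → 1.423

1.423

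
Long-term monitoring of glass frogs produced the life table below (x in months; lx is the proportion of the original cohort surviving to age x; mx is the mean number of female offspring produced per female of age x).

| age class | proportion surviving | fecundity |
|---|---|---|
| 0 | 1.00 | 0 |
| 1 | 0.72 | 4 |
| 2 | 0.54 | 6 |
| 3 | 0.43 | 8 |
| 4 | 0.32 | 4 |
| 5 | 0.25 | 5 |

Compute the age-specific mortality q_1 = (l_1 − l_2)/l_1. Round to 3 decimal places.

0.250

q_1 = (l_1 − l_2) / l_1 = (0.72 − 0.54) / 0.72
     = 0.18 / 0.72 = 0.25 → 0.250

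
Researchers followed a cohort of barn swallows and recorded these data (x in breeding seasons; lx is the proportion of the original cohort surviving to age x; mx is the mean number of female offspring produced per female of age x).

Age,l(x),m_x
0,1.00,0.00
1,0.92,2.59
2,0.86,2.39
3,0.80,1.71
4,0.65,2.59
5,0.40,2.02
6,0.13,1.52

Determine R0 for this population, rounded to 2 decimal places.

lx·mx by age: 0, 2.3828, 2.0554, 1.368, 1.6835, 0.808, 0.1976
R0 = Σ lx·mx = 8.4953 → 8.50

8.50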